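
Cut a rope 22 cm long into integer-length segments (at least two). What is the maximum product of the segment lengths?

2916

Let g[k] be the best product for length k (with at least one cut). For each first piece i, the rest contributes max(k−i, g[k−i]).
g[2] = 1·max(1,0) = 1·1 = 1
g[3] = 1·max(2,1) = 1·2 = 2
g[4] = 2·max(2,1) = 2·2 = 4
g[5] = 2·max(3,2) = 2·3 = 6
g[6] = 3·max(3,2) = 3·3 = 9
g[7] = 2·max(5,6) = 2·6 = 12
g[8] = 2·max(6,9) = 2·9 = 18
g[9] = 3·max(6,9) = 3·9 = 27
g[10] = 2·max(8,18) = 2·18 = 36
g[11] = 2·max(9,27) = 2·27 = 54
g[12] = 3·max(9,27) = 3·27 = 81
g[13] = 2·max(11,54) = 2·54 = 108
g[14] = 2·max(12,81) = 2·81 = 162
g[15] = 3·max(12,81) = 3·81 = 243
g[16] = 2·max(14,162) = 2·162 = 324
g[17] = 2·max(15,243) = 2·243 = 486
g[18] = 3·max(15,243) = 3·243 = 729
g[19] = 2·max(17,486) = 2·486 = 972
g[20] = 2·max(18,729) = 2·729 = 1458
g[21] = 3·max(18,729) = 3·729 = 2187
g[22] = 2·max(20,1458) = 2·1458 = 2916
One optimal split: 3 + 3 + 3 + 3 + 3 + 3 + 2 + 2; product 3·3·3·3·3·3·2·2 = 2916.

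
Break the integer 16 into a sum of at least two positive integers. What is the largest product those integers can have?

Fill prod[k] for k=2..16: at each k try every first piece i and multiply by the better of (k−i) uncut or prod[k−i].
prod[2] = 1×max(1,0) = 1×1 = 1
prod[3] = 1×max(2,1) = 1×2 = 2
prod[4] = 2×max(2,1) = 2×2 = 4
prod[5] = 2×max(3,2) = 2×3 = 6
prod[6] = 3×max(3,2) = 3×3 = 9
prod[7] = 2×max(5,6) = 2×6 = 12
prod[8] = 2×max(6,9) = 2×9 = 18
prod[9] = 3×max(6,9) = 3×9 = 27
prod[10] = 2×max(8,18) = 2×18 = 36
prod[11] = 2×max(9,27) = 2×27 = 54
prod[12] = 3×max(9,27) = 3×27 = 81
prod[13] = 2×max(11,54) = 2×54 = 108
prod[14] = 2×max(12,81) = 2×81 = 162
prod[15] = 3×max(12,81) = 3×81 = 243
prod[16] = 2×max(14,162) = 2×162 = 324
One optimal split: 3 + 3 + 3 + 3 + 2 + 2; product 3×3×3×3×2×2 = 324.

324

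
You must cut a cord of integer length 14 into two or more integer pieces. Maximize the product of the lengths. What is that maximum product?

Let prod[k] be the best product for length k (with at least one cut). For each first piece i, the rest contributes max(k−i, prod[k−i]).
Small cases: prod[2]=1, prod[3]=2, prod[4]=4, prod[5]=6, prod[6]=9.
prod[7] = max(1·9, 2·6, 3·4, 4·3, 5·2, 6·1) = 12
prod[8] = max(1·12, 2·9, 3·6, …, 6·2, 7·1) = 18
prod[9] = max(1·18, 2·12, 3·9, …, 7·2, 8·1) = 27
prod[10] = max(1·27, 2·18, 3·12, …, 8·2, 9·1) = 36
prod[11] = max(1·36, 2·27, 3·18, …, 9·2, 10·1) = 54
prod[12] = max(1·54, 2·36, 3·27, …, 10·2, 11·1) = 81
prod[13] = max(1·81, 2·54, 3·36, …, 11·2, 12·1) = 108
prod[14] = max(1·108, 2·81, 3·54, …, 12·2, 13·1) = 162
One optimal split: 3 + 3 + 3 + 3 + 2; product 3·3·3·3·2 = 162.

162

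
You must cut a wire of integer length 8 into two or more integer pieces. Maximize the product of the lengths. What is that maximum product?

18

Define prod[k] = max over 1≤i<k of i · max(k−i, prod[k−i]); the inner max lets the remainder stay uncut if that's better.
Small cases: prod[2]=1, prod[3]=2.
prod[4] = 2*max(2,1) = 2*2 = 4
prod[5] = 2*max(3,2) = 2*3 = 6
prod[6] = 3*max(3,2) = 3*3 = 9
prod[7] = 2*max(5,6) = 2*6 = 12
prod[8] = 2*max(6,9) = 2*9 = 18
One optimal split: 3 + 3 + 2; product 3*3*2 = 18.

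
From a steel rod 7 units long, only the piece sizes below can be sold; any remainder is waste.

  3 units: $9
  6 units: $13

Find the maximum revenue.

Build best[k] bottom-up: best[k] = max over allowed piece i of (p[i] + best[k−i]).
best[1] = 0
best[2] = 0
best[3] = 9
best[4] = 9
best[5] = 9
best[6] = 18  (first piece 3, then best[3]=9)
best[7] = 18
One optimal cutting: pieces 3 + 3 with 1 unit of scrap → $18.

18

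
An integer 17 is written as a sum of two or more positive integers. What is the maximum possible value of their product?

486

Let f[k] be the best product for length k (with at least one cut). For each first piece i, the rest contributes max(k−i, f[k−i]).
f[2] = 1·max(1,0) = 1·1 = 1
f[3] = 1·max(2,1) = 1·2 = 2
f[4] = 2·max(2,1) = 2·2 = 4
f[5] = 2·max(3,2) = 2·3 = 6
f[6] = 3·max(3,2) = 3·3 = 9
f[7] = 2·max(5,6) = 2·6 = 12
f[8] = 2·max(6,9) = 2·9 = 18
f[9] = 3·max(6,9) = 3·9 = 27
f[10] = 2·max(8,18) = 2·18 = 36
f[11] = 2·max(9,27) = 2·27 = 54
f[12] = 3·max(9,27) = 3·27 = 81
f[13] = 2·max(11,54) = 2·54 = 108
f[14] = 2·max(12,81) = 2·81 = 162
f[15] = 3·max(12,81) = 3·81 = 243
f[16] = 2·max(14,162) = 2·162 = 324
f[17] = 2·max(15,243) = 2·243 = 486
One optimal split: 3 + 3 + 3 + 3 + 3 + 2; product 3·3·3·3·3·2 = 486.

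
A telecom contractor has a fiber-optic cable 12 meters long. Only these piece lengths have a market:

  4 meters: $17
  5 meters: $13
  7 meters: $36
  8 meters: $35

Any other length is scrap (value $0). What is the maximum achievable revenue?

53

Consider every possible first cut. best[k] is the best of p[i]+best[k−i] over all sellable i≤k.
best[1] = 0
best[2] = 0
best[3] = 0
best[4] = 17
best[5] = max(17+0, 13+0) = 17
best[6] = max(17+0, 13+0) = 17
best[7] = max(17+0, 13+0, 36+0) = 36
best[8] = max(17+17, 13+0, 36+0, 35+0) = 36
best[9] = max(17+17, 13+17, 36+0, 35+0) = 36
best[10] = max(17+17, 13+17, 36+0, 35+0) = 36
best[11] = max(17+36, 13+17, 36+17, 35+0) = 53
best[12] = max(17+36, 13+36, 36+17, 35+17) = 53
One optimal cutting: pieces 7 + 4 with 1 meter of scrap → $53.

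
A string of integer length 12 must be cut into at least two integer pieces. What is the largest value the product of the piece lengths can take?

81

Let g[k] be the best product for length k (with at least one cut). For each first piece i, the rest contributes max(k−i, g[k−i]).
g[2] = 1*max(1,0) = 1*1 = 1
g[3] = 1*max(2,1) = 1*2 = 2
g[4] = 2*max(2,1) = 2*2 = 4
g[5] = 2*max(3,2) = 2*3 = 6
g[6] = 3*max(3,2) = 3*3 = 9
g[7] = 2*max(5,6) = 2*6 = 12
g[8] = 2*max(6,9) = 2*9 = 18
g[9] = 3*max(6,9) = 3*9 = 27
g[10] = 2*max(8,18) = 2*18 = 36
g[11] = 2*max(9,27) = 2*27 = 54
g[12] = 3*max(9,27) = 3*27 = 81
One optimal split: 3 + 3 + 3 + 3; product 3*3*3*3 = 81.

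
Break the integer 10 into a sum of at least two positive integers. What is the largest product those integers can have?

36

Define P[k] = max over 1≤i<k of i · max(k−i, P[k−i]); the inner max lets the remainder stay uncut if that's better.
Small cases: P[2]=1, P[3]=2, P[4]=4.
P[5] = max(1·4, 2·3, 3·2, 4·1) = 6
P[6] = max(1·6, 2·4, 3·3, 4·2, 5·1) = 9
P[7] = max(1·9, 2·6, 3·4, 4·3, 5·2, 6·1) = 12
P[8] = max(1·12, 2·9, 3·6, …, 6·2, 7·1) = 18
P[9] = max(1·18, 2·12, 3·9, …, 7·2, 8·1) = 27
P[10] = max(1·27, 2·18, 3·12, …, 8·2, 9·1) = 36
One optimal split: 3 + 3 + 2 + 2; product 3·3·2·2 = 36.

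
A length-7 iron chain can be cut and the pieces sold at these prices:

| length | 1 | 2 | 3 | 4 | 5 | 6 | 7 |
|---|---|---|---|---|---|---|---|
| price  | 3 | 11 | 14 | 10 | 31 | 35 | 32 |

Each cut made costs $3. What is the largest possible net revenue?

39

Consider every possible first cut. v[k] is the best of p[i]+v[k−i] over all sellable i≤k, charging 3 whenever i<k.
v[1] = 3
v[2] = max(3+3-3, 11+0) = 11
v[3] = max(3+11-3, 11+3-3, 14+0) = 14
v[4] = max(3+14-3, 11+11-3, 14+3-3, 10+0) = 19
v[5] = max(3+19-3, 11+14-3, 14+11-3, 10+3-3, 31+0) = 31
v[6] = max(3+31-3, 11+19-3, 14+14-3, 10+11-3, 31+3-3, 35+0) = 35
v[7] = max(3+35-3, 11+31-3, 14+19-3, …, 35+3-3, 32+0) = 39
One optimal plan: pieces 5 + 2 (1 cut) → $42 − $3 = $39.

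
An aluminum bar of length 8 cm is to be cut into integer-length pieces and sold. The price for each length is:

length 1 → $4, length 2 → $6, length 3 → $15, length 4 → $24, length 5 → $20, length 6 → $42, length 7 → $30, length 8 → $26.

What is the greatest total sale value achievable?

Consider every possible first cut. R[k] is the best of p[i]+R[k−i] over all sellable i≤k.
R[1] = 4
R[2] = max(4+4, 6+0) = 8
R[3] = max(4+8, 6+4, 15+0) = 15
R[4] = max(4+15, 6+8, 15+4, 24+0) = 24
R[5] = max(4+24, 6+15, 15+8, 24+4, 20+0) = 28
R[6] = max(4+28, 6+24, 15+15, 24+8, 20+4, 42+0) = 42
R[7] = max(4+42, 6+28, 15+24, …, 42+4, 30+0) = 46
R[8] = max(4+46, 6+42, 15+28, …, 30+4, 26+0) = 50
One optimal cutting: 6 + 1 + 1 → $42 + $4 + $4 = $50.

50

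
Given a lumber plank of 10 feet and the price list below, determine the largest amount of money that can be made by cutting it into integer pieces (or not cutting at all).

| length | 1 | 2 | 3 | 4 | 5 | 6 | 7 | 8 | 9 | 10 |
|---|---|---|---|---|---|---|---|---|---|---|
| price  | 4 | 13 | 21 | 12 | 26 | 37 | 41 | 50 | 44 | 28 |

68

Consider every possible first cut. R[k] is the best of p[i]+R[k−i] over all sellable i≤k.
R[1] = 4
R[2] = max(4+4, 13+0) = 13
R[3] = max(4+13, 13+4, 21+0) = 21
R[4] = max(4+21, 13+13, 21+4, 12+0) = 26
R[5] = max(4+26, 13+21, 21+13, 12+4, 26+0) = 34
R[6] = max(4+34, 13+26, 21+21, 12+13, 26+4, 37+0) = 42
R[7] = max(4+42, 13+34, 21+26, …, 37+4, 41+0) = 47
R[8] = max(4+47, 13+42, 21+34, …, 41+4, 50+0) = 55
R[9] = max(4+55, 13+47, 21+42, …, 50+4, 44+0) = 63
R[10] = max(4+63, 13+55, 21+47, …, 44+4, 28+0) = 68
One optimal cutting: 3 + 3 + 2 + 2 → $21 + $21 + $13 + $13 = $68.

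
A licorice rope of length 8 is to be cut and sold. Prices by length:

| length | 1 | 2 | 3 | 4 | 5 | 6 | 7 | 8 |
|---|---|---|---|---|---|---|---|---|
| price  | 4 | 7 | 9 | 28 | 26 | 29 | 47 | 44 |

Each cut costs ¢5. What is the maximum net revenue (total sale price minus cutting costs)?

Build r[k] bottom-up: r[k] = max over allowed piece i of (p[i] + r[k−i]) − 5 per cut.
r[1] = 4
r[2] = max(4+4-5, 7+0) = 7
r[3] = max(4+7-5, 7+4-5, 9+0) = 9
r[4] = max(4+9-5, 7+7-5, 9+4-5, 28+0) = 28
r[5] = max(4+28-5, 7+9-5, 9+7-5, 28+4-5, 26+0) = 27
r[6] = max(4+27-5, 7+28-5, 9+9-5, 28+7-5, 26+4-5, 29+0) = 30
r[7] = max(4+30-5, 7+27-5, 9+28-5, …, 29+4-5, 47+0) = 47
r[8] = max(4+47-5, 7+30-5, 9+27-5, …, 47+4-5, 44+0) = 51
One optimal plan: pieces 4 + 4 (1 cut) → ¢56 − ¢5 = ¢51.

51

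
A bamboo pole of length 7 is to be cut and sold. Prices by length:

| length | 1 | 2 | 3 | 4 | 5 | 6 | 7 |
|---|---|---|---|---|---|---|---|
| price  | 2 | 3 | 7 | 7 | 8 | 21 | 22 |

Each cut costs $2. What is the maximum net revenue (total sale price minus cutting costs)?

Let r[k] be the best obtainable value from length k. For each k, try every first piece i and keep the best of price[i] + r[k−i] minus the 2 cut fee when i<k.
r[1] = 2
r[2] = max(2+2-2, 3+0) = 3
r[3] = max(2+3-2, 3+2-2, 7+0) = 7
r[4] = max(2+7-2, 3+3-2, 7+2-2, 7+0) = 7
r[5] = max(2+7-2, 3+7-2, 7+3-2, 7+2-2, 8+0) = 8
r[6] = max(2+8-2, 3+7-2, 7+7-2, 7+3-2, 8+2-2, 21+0) = 21
r[7] = max(2+21-2, 3+8-2, 7+7-2, …, 21+2-2, 22+0) = 22
Best is to make no cuts and sell whole for $22.

22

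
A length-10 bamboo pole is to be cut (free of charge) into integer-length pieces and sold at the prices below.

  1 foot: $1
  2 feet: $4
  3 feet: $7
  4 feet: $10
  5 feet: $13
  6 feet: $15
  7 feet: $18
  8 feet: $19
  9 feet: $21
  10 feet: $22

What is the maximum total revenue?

Consider every possible first cut. r[k] is the best of p[i]+r[k−i] over all sellable i≤k.
r[1] = 1
r[2] = max(1+1, 4+0) = 4
r[3] = max(1+4, 4+1, 7+0) = 7
r[4] = max(1+7, 4+4, 7+1, 10+0) = 10
r[5] = max(1+10, 4+7, 7+4, 10+1, 13+0) = 13
r[6] = max(1+13, 4+10, 7+7, 10+4, 13+1, 15+0) = 15
r[7] = max(1+15, 4+13, 7+10, …, 15+1, 18+0) = 18
r[8] = max(1+18, 4+15, 7+13, …, 18+1, 19+0) = 20
r[9] = max(1+20, 4+18, 7+15, …, 19+1, 21+0) = 23
r[10] = max(1+23, 4+20, 7+18, …, 21+1, 22+0) = 26
One optimal cutting: 5 + 5 → $13 + $13 = $26.

26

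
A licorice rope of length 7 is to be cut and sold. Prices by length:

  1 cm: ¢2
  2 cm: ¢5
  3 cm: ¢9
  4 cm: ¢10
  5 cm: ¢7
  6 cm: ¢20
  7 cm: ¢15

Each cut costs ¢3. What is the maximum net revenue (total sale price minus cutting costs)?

Build r[k] bottom-up: r[k] = max over allowed piece i of (p[i] + r[k−i]) − 3 per cut.
r[1] = 2
r[2] = max(2+2-3, 5+0) = 5
r[3] = max(2+5-3, 5+2-3, 9+0) = 9
r[4] = max(2+9-3, 5+5-3, 9+2-3, 10+0) = 10
r[5] = max(2+10-3, 5+9-3, 9+5-3, 10+2-3, 7+0) = 11
r[6] = max(2+11-3, 5+10-3, 9+9-3, 10+5-3, 7+2-3, 20+0) = 20
r[7] = max(2+20-3, 5+11-3, 9+10-3, …, 20+2-3, 15+0) = 19
One optimal plan: pieces 6 + 1 (1 cut) → ¢22 − ¢3 = ¢19.

19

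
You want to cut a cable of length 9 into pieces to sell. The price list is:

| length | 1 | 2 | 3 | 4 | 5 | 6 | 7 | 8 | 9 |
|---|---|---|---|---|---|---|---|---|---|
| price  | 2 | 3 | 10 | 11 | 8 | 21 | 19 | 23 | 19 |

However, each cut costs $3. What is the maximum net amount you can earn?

28

Let r[k] be the best obtainable value from length k. For each k, try every first piece i and keep the best of price[i] + r[k−i] minus the 3 cut fee when i<k.
r[1] = 2
r[2] = 3
r[3] = 10
r[4] = 11
r[5] = 10  (first piece 1, then r[4]=11)
r[6] = 21
r[7] = 20  (first piece 1, then r[6]=21)
r[8] = 23
r[9] = 28  (first piece 3, then r[6]=21)
One optimal plan: pieces 6 + 3 (1 cut) → $31 − $3 = $28.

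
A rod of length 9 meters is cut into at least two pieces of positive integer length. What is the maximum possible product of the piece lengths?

27

Define g[k] = max over 1≤i<k of i · max(k−i, g[k−i]); the inner max lets the remainder stay uncut if that's better.
g[2] = 1*max(1,0) = 1*1 = 1
g[3] = 1*max(2,1) = 1*2 = 2
g[4] = 2*max(2,1) = 2*2 = 4
g[5] = 2*max(3,2) = 2*3 = 6
g[6] = 3*max(3,2) = 3*3 = 9
g[7] = 2*max(5,6) = 2*6 = 12
g[8] = 2*max(6,9) = 2*9 = 18
g[9] = 3*max(6,9) = 3*9 = 27
One optimal split: 3 + 3 + 3; product 3*3*3 = 27.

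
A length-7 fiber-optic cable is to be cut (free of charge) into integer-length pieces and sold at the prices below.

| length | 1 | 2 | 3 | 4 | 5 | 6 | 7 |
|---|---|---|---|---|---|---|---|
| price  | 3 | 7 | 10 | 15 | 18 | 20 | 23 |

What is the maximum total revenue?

Build r[k] bottom-up: r[k] = max over allowed piece i of (p[i] + r[k−i]).
r[1] = 3
r[2] = 7
r[3] = 10  (first piece 1, then r[2]=7)
r[4] = 15
r[5] = 18  (first piece 1, then r[4]=15)
r[6] = 22  (first piece 2, then r[4]=15)
r[7] = 25  (first piece 1, then r[6]=22)
One optimal cutting: 4 + 2 + 1 → $15 + $7 + $3 = $25.

25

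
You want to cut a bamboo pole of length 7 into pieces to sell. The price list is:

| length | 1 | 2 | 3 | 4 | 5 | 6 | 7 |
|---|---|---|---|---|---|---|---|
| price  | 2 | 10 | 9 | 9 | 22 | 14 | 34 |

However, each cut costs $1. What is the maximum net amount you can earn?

34

Let r[k] be the best obtainable value from length k. For each k, try every first piece i and keep the best of price[i] + r[k−i] minus the 1 cut fee when i<k.
r[1] = 2
r[2] = max(2+2-1, 10+0) = 10
r[3] = max(2+10-1, 10+2-1, 9+0) = 11
r[4] = max(2+11-1, 10+10-1, 9+2-1, 9+0) = 19
r[5] = max(2+19-1, 10+11-1, 9+10-1, 9+2-1, 22+0) = 22
r[6] = max(2+22-1, 10+19-1, 9+11-1, 9+10-1, 22+2-1, 14+0) = 28
r[7] = max(2+28-1, 10+22-1, 9+19-1, …, 14+2-1, 34+0) = 34
Best is to make no cuts and sell whole for $34.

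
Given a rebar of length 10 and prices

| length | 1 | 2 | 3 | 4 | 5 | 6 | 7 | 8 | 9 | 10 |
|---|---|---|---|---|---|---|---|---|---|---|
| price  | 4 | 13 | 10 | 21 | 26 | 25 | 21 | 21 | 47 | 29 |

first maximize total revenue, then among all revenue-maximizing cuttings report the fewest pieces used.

Let r[k] be the best obtainable value from length k. For each k, try every first piece i and keep the best of price[i] + r[k−i].
r[1] = 4
r[2] = 13
r[3] = 17  (first piece 1, then r[2]=13)
r[4] = 26  (first piece 2, then r[2]=13)
r[5] = 30  (first piece 1, then r[4]=26)
r[6] = 39  (first piece 2, then r[4]=26)
r[7] = 43  (first piece 1, then r[6]=39)
r[8] = 52  (first piece 2, then r[6]=39)
r[9] = 56  (first piece 1, then r[8]=52)
r[10] = 65  (first piece 2, then r[8]=52)
Maximum revenue is ₹65.
Now minimize piece count subject to staying optimal: for each k, pieces[k] = 1 + min over i with p[i]+r[k−i]=r[k] of pieces[k−i].
pieces[7] = 4
pieces[8] = 4
pieces[9] = 5
pieces[10] = 5

5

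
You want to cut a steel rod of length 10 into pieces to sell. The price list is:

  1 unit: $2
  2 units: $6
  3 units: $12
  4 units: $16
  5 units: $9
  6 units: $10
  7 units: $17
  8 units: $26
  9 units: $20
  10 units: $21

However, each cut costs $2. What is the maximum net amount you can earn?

36

Build net[k] bottom-up: net[k] = max over allowed piece i of (p[i] + net[k−i]) − 2 per cut.
net[1] = 2
net[2] = max(2+2-2, 6+0) = 6
net[3] = max(2+6-2, 6+2-2, 12+0) = 12
net[4] = max(2+12-2, 6+6-2, 12+2-2, 16+0) = 16
net[5] = max(2+16-2, 6+12-2, 12+6-2, 16+2-2, 9+0) = 16
net[6] = max(2+16-2, 6+16-2, 12+12-2, 16+6-2, 9+2-2, 10+0) = 22
net[7] = max(2+22-2, 6+16-2, 12+16-2, …, 10+2-2, 17+0) = 26
net[8] = max(2+26-2, 6+22-2, 12+16-2, …, 17+2-2, 26+0) = 30
net[9] = max(2+30-2, 6+26-2, 12+22-2, …, 26+2-2, 20+0) = 32
net[10] = max(2+32-2, 6+30-2, 12+26-2, …, 20+2-2, 21+0) = 36
One optimal plan: pieces 4 + 3 + 3 (2 cuts) → $40 − $4 = $36.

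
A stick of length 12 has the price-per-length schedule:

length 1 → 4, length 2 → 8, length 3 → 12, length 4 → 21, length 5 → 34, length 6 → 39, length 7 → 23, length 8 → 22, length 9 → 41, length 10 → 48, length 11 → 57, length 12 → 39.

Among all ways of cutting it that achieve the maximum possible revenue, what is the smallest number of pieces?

Build r[k] bottom-up: r[k] = max over allowed piece i of (p[i] + r[k−i]).
r[1] = 4
r[2] = max(4+4, 8+0) = 8
r[3] = max(4+8, 8+4, 12+0) = 12
r[4] = max(4+12, 8+8, 12+4, 21+0) = 21
r[5] = max(4+21, 8+12, 12+8, 21+4, 34+0) = 34
r[6] = max(4+34, 8+21, 12+12, 21+8, 34+4, 39+0) = 39
r[7] = max(4+39, 8+34, 12+21, …, 39+4, 23+0) = 43
r[8] = max(4+43, 8+39, 12+34, …, 23+4, 22+0) = 47
r[9] = max(4+47, 8+43, 12+39, …, 22+4, 41+0) = 55
r[10] = max(4+55, 8+47, 12+43, …, 41+4, 48+0) = 68
r[11] = max(4+68, 8+55, 12+47, …, 48+4, 57+0) = 73
r[12] = max(4+73, 8+68, 12+55, …, 57+4, 39+0) = 78
Maximum revenue is 78.
Now minimize piece count subject to staying optimal: for each k, pieces[k] = 1 + min over i with p[i]+r[k−i]=r[k] of pieces[k−i].
pieces[9] = 2
pieces[10] = 2
pieces[11] = 2
pieces[12] = 2

2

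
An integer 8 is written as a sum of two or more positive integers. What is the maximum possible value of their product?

Let m[k] be the best product for length k (with at least one cut). For each first piece i, the rest contributes max(k−i, m[k−i]).
m[2] = 1×max(1,0) = 1×1 = 1
m[3] = 1×max(2,1) = 1×2 = 2
m[4] = 2×max(2,1) = 2×2 = 4
m[5] = 2×max(3,2) = 2×3 = 6
m[6] = 3×max(3,2) = 3×3 = 9
m[7] = 2×max(5,6) = 2×6 = 12
m[8] = 2×max(6,9) = 2×9 = 18
One optimal split: 3 + 3 + 2; product 3×3×2 = 18.

18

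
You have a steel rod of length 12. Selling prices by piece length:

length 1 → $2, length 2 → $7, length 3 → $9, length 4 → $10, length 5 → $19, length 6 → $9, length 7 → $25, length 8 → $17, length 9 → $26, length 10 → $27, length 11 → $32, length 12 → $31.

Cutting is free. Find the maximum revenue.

Consider every possible first cut. v[k] is the best of p[i]+v[k−i] over all sellable i≤k.
v[1] = 2
v[2] = max(2+2, 7+0) = 7
v[3] = max(2+7, 7+2, 9+0) = 9
v[4] = max(2+9, 7+7, 9+2, 10+0) = 14
v[5] = max(2+14, 7+9, 9+7, 10+2, 19+0) = 19
v[6] = max(2+19, 7+14, 9+9, 10+7, 19+2, 9+0) = 21
v[7] = max(2+21, 7+19, 9+14, …, 9+2, 25+0) = 26
v[8] = max(2+26, 7+21, 9+19, …, 25+2, 17+0) = 28
v[9] = max(2+28, 7+26, 9+21, …, 17+2, 26+0) = 33
v[10] = max(2+33, 7+28, 9+26, …, 26+2, 27+0) = 38
v[11] = max(2+38, 7+33, 9+28, …, 27+2, 32+0) = 40
v[12] = max(2+40, 7+38, 9+33, …, 32+2, 31+0) = 45
One optimal cutting: 5 + 5 + 2 → $19 + $19 + $7 = $45.

45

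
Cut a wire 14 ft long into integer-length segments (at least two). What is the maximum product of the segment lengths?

162

Define f[k] = max over 1≤i<k of i · max(k−i, f[k−i]); the inner max lets the remainder stay uncut if that's better.
Small cases: f[2]=1, f[3]=2, f[4]=4, f[5]=6, f[6]=9.
f[7] = 2*max(5,6) = 2*6 = 12
f[8] = 2*max(6,9) = 2*9 = 18
f[9] = 3*max(6,9) = 3*9 = 27
f[10] = 2*max(8,18) = 2*18 = 36
f[11] = 2*max(9,27) = 2*27 = 54
f[12] = 3*max(9,27) = 3*27 = 81
f[13] = 2*max(11,54) = 2*54 = 108
f[14] = 2*max(12,81) = 2*81 = 162
One optimal split: 3 + 3 + 3 + 3 + 2; product 3*3*3*3*2 = 162.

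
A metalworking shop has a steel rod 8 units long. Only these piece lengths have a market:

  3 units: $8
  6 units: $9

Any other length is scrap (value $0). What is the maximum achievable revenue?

Consider every possible first cut. f[k] is the best of p[i]+f[k−i] over all sellable i≤k.
f[1] = 0
f[2] = 0
f[3] = 8
f[4] = 8
f[5] = 8
f[6] = max(8+8, 9+0) = 16
f[7] = max(8+8, 9+0) = 16
f[8] = max(8+8, 9+0) = 16
One optimal cutting: pieces 3 + 3 with 2 units of scrap → $16.

16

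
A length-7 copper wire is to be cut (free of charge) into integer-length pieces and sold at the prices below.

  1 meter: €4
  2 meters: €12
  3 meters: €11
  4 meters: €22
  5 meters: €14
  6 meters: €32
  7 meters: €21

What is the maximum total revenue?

40

Let R[k] be the best obtainable value from length k. For each k, try every first piece i and keep the best of price[i] + R[k−i].
R[1] = 4
R[2] = max(4+4, 12+0) = 12
R[3] = max(4+12, 12+4, 11+0) = 16
R[4] = max(4+16, 12+12, 11+4, 22+0) = 24
R[5] = max(4+24, 12+16, 11+12, 22+4, 14+0) = 28
R[6] = max(4+28, 12+24, 11+16, 22+12, 14+4, 32+0) = 36
R[7] = max(4+36, 12+28, 11+24, …, 32+4, 21+0) = 40
One optimal cutting: 2 + 2 + 2 + 1 → €12 + €12 + €12 + €4 = €40.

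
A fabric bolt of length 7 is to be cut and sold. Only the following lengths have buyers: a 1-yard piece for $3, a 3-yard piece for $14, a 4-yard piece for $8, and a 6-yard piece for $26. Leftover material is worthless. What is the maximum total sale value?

Let best[k] be the best obtainable value from length k. For each k, try every first piece i and keep the best of price[i] + best[k−i].
best[1] = 3
best[2] = 6  (first piece 1, then best[1]=3)
best[3] = max(3+6, 14+0) = 14
best[4] = max(3+14, 14+3, 8+0) = 17
best[5] = max(3+17, 14+6, 8+3) = 20
best[6] = max(3+20, 14+14, 8+6, 26+0) = 28
best[7] = max(3+28, 14+17, 8+14, 26+3) = 31
One optimal cutting: 3 + 3 + 1 → $31.

31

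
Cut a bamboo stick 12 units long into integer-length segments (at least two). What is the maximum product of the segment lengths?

Fill g[k] for k=2..12: at each k try every first piece i and multiply by the better of (k−i) uncut or g[k−i].
g[2] = 1×max(1,0) = 1×1 = 1
g[3] = 1×max(2,1) = 1×2 = 2
g[4] = 2×max(2,1) = 2×2 = 4
g[5] = 2×max(3,2) = 2×3 = 6
g[6] = 3×max(3,2) = 3×3 = 9
g[7] = 2×max(5,6) = 2×6 = 12
g[8] = 2×max(6,9) = 2×9 = 18
g[9] = 3×max(6,9) = 3×9 = 27
g[10] = 2×max(8,18) = 2×18 = 36
g[11] = 2×max(9,27) = 2×27 = 54
g[12] = 3×max(9,27) = 3×27 = 81
One optimal split: 3 + 3 + 3 + 3; product 3×3×3×3 = 81.

81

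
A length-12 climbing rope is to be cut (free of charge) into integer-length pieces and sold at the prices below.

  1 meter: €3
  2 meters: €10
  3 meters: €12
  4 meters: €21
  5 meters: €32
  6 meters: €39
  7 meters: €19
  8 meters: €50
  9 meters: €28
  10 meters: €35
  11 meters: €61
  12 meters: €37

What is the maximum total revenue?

78

Build best[k] bottom-up: best[k] = max over allowed piece i of (p[i] + best[k−i]).
best[1] = 3
best[2] = 10
best[3] = 13  (first piece 1, then best[2]=10)
best[4] = 21
best[5] = 32
best[6] = 39
best[7] = 42  (first piece 1, then best[6]=39)
best[8] = 50
best[9] = 53  (first piece 1, then best[8]=50)
best[10] = 64  (first piece 5, then best[5]=32)
best[11] = 71  (first piece 5, then best[6]=39)
best[12] = 78  (first piece 6, then best[6]=39)
One optimal cutting: 6 + 6 → €39 + €39 = €78.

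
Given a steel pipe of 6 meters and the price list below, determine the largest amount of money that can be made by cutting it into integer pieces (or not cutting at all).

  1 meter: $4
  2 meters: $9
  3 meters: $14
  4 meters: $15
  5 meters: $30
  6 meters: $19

Let r[k] be the best obtainable value from length k. For each k, try every first piece i and keep the best of price[i] + r[k−i].
r[1] = 4
r[2] = 9
r[3] = 14
r[4] = 18  (first piece 1, then r[3]=14)
r[5] = 30
r[6] = 34  (first piece 1, then r[5]=30)
One optimal cutting: 5 + 1 → $30 + $4 = $34.

34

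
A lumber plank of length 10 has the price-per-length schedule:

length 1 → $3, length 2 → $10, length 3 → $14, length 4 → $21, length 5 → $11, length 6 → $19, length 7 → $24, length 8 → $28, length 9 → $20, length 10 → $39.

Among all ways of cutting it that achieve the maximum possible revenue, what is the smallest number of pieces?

3

Build r[k] bottom-up: r[k] = max over allowed piece i of (p[i] + r[k−i]).
r[1] = 3
r[2] = 10
r[3] = 14
r[4] = 21
r[5] = 24  (first piece 1, then r[4]=21)
r[6] = 31  (first piece 2, then r[4]=21)
r[7] = 35  (first piece 3, then r[4]=21)
r[8] = 42  (first piece 4, then r[4]=21)
r[9] = 45  (first piece 1, then r[8]=42)
r[10] = 52  (first piece 2, then r[8]=42)
Maximum revenue is $52.
Now minimize piece count subject to staying optimal: for each k, pieces[k] = 1 + min over i with p[i]+r[k−i]=r[k] of pieces[k−i].
pieces[7] = 2
pieces[8] = 2
pieces[9] = 3
pieces[10] = 3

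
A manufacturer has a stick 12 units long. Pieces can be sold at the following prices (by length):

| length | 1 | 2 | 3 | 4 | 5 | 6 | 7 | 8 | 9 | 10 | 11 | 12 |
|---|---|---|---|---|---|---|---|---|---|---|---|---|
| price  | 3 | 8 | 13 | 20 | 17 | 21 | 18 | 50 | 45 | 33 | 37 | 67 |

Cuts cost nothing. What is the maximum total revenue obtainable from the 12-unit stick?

Consider every possible first cut. v[k] is the best of p[i]+v[k−i] over all sellable i≤k.
v[1] = 3
v[2] = max(3+3, 8+0) = 8
v[3] = max(3+8, 8+3, 13+0) = 13
v[4] = max(3+13, 8+8, 13+3, 20+0) = 20
v[5] = max(3+20, 8+13, 13+8, 20+3, 17+0) = 23
v[6] = max(3+23, 8+20, 13+13, 20+8, 17+3, 21+0) = 28
v[7] = max(3+28, 8+23, 13+20, …, 21+3, 18+0) = 33
v[8] = max(3+33, 8+28, 13+23, …, 18+3, 50+0) = 50
v[9] = max(3+50, 8+33, 13+28, …, 50+3, 45+0) = 53
v[10] = max(3+53, 8+50, 13+33, …, 45+3, 33+0) = 58
v[11] = max(3+58, 8+53, 13+50, …, 33+3, 37+0) = 63
v[12] = max(3+63, 8+58, 13+53, …, 37+3, 67+0) = 70
One optimal cutting: 8 + 4 → €50 + €20 = €70.

70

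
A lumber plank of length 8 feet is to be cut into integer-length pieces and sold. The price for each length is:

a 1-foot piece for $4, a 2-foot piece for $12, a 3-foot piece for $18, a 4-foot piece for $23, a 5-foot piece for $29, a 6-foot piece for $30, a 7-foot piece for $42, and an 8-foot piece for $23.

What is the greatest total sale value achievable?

48

Let R[k] be the best obtainable value from length k. For each k, try every first piece i and keep the best of price[i] + R[k−i].
R[1] = 4
R[2] = max(4+4, 12+0) = 12
R[3] = max(4+12, 12+4, 18+0) = 18
R[4] = max(4+18, 12+12, 18+4, 23+0) = 24
R[5] = max(4+24, 12+18, 18+12, 23+4, 29+0) = 30
R[6] = max(4+30, 12+24, 18+18, 23+12, 29+4, 30+0) = 36
R[7] = max(4+36, 12+30, 18+24, …, 30+4, 42+0) = 42
R[8] = max(4+42, 12+36, 18+30, …, 42+4, 23+0) = 48
One optimal cutting: 2 + 2 + 2 + 2 → $12 + $12 + $12 + $12 = $48.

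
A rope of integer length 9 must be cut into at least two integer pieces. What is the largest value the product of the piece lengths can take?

27

Define m[k] = max over 1≤i<k of i · max(k−i, m[k−i]); the inner max lets the remainder stay uncut if that's better.
Small cases: m[2]=1.
m[3] = max(1×2, 2×1) = 2
m[4] = max(1×3, 2×2, 3×1) = 4
m[5] = max(1×4, 2×3, 3×2, 4×1) = 6
m[6] = max(1×6, 2×4, 3×3, 4×2, 5×1) = 9
m[7] = max(1×9, 2×6, 3×4, 4×3, 5×2, 6×1) = 12
m[8] = max(1×12, 2×9, 3×6, …, 6×2, 7×1) = 18
m[9] = max(1×18, 2×12, 3×9, …, 7×2, 8×1) = 27
One optimal split: 3 + 3 + 3; product 3×3×3 = 27.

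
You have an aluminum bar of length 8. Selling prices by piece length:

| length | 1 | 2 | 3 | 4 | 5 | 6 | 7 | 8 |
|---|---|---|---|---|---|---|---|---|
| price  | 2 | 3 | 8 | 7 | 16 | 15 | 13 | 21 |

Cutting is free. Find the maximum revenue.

Let r[k] be the best obtainable value from length k. For each k, try every first piece i and keep the best of price[i] + r[k−i].
r[1] = 2
r[2] = 4  (first piece 1, then r[1]=2)
r[3] = 8
r[4] = 10  (first piece 1, then r[3]=8)
r[5] = 16
r[6] = 18  (first piece 1, then r[5]=16)
r[7] = 20  (first piece 1, then r[6]=18)
r[8] = 24  (first piece 3, then r[5]=16)
One optimal cutting: 5 + 3 → $16 + $8 = $24.

24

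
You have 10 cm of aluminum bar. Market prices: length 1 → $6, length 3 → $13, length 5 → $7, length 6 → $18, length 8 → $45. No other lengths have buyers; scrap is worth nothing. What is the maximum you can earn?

60

Let r[k] be the best obtainable value from length k. For each k, try every first piece i and keep the best of price[i] + r[k−i].
r[1] = 6
r[2] = 12  (first piece 1, then r[1]=6)
r[3] = max(6+12, 13+0) = 18
r[4] = max(6+18, 13+6) = 24
r[5] = max(6+24, 13+12, 7+0) = 30
r[6] = max(6+30, 13+18, 7+6, 18+0) = 36
r[7] = max(6+36, 13+24, 7+12, 18+6) = 42
r[8] = max(6+42, 13+30, 7+18, 18+12, 45+0) = 48
r[9] = max(6+48, 13+36, 7+24, 18+18, 45+6) = 54
r[10] = max(6+54, 13+42, 7+30, 18+24, 45+12) = 60
One optimal cutting: 1 + 1 + 1 + 1 + 1 + 1 + 1 + 1 + 1 + 1 → $60.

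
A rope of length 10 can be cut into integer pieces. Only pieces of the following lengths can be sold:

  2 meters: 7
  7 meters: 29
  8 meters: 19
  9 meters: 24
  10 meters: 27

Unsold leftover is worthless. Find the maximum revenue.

Build f[k] bottom-up: f[k] = max over allowed piece i of (p[i] + f[k−i]).
f[1] = 0
f[2] = 7
f[3] = 7
f[4] = 14  (first piece 2, then f[2]=7)
f[5] = 14
f[6] = 21  (first piece 2, then f[4]=14)
f[7] = max(7+14, 29+0) = 29
f[8] = max(7+21, 29+0, 19+0) = 29
f[9] = max(7+29, 29+7, 19+0, 24+0) = 36
f[10] = max(7+29, 29+7, 19+7, 24+0, 27+0) = 36
One optimal cutting: pieces 7 + 2 with 1 meter of scrap → 36.

36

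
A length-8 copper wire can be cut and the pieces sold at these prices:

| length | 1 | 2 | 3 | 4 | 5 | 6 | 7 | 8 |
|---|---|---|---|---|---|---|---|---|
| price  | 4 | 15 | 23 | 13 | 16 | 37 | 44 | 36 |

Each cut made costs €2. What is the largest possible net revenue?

57

Consider every possible first cut. r[k] is the best of p[i]+r[k−i] over all sellable i≤k, charging 2 whenever i<k.
r[1] = 4
r[2] = 15
r[3] = 23
r[4] = 28  (first piece 2, then r[2]=15)
r[5] = 36  (first piece 2, then r[3]=23)
r[6] = 44  (first piece 3, then r[3]=23)
r[7] = 49  (first piece 2, then r[5]=36)
r[8] = 57  (first piece 2, then r[6]=44)
One optimal plan: pieces 3 + 3 + 2 (2 cuts) → €61 − €4 = €57.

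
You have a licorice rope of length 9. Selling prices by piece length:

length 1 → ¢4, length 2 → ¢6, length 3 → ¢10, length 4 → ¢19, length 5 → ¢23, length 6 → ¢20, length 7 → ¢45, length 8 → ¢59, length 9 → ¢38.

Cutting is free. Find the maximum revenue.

Consider every possible first cut. r[k] is the best of p[i]+r[k−i] over all sellable i≤k.
r[1] = 4
r[2] = 8  (first piece 1, then r[1]=4)
r[3] = 12  (first piece 1, then r[2]=8)
r[4] = 19
r[5] = 23  (first piece 1, then r[4]=19)
r[6] = 27  (first piece 1, then r[5]=23)
r[7] = 45
r[8] = 59
r[9] = 63  (first piece 1, then r[8]=59)
One optimal cutting: 8 + 1 → ¢59 + ¢4 = ¢63.

63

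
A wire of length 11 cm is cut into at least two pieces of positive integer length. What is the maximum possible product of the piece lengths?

54

Define prod[k] = max over 1≤i<k of i · max(k−i, prod[k−i]); the inner max lets the remainder stay uncut if that's better.
prod[2] = 1×max(1,0) = 1×1 = 1
prod[3] = max(1×2, 2×1) = 2
prod[4] = max(1×3, 2×2, 3×1) = 4
prod[5] = max(1×4, 2×3, 3×2, 4×1) = 6
prod[6] = max(1×6, 2×4, 3×3, 4×2, 5×1) = 9
prod[7] = max(1×9, 2×6, 3×4, 4×3, 5×2, 6×1) = 12
prod[8] = max(1×12, 2×9, 3×6, …, 6×2, 7×1) = 18
prod[9] = max(1×18, 2×12, 3×9, …, 7×2, 8×1) = 27
prod[10] = max(1×27, 2×18, 3×12, …, 8×2, 9×1) = 36
prod[11] = max(1×36, 2×27, 3×18, …, 9×2, 10×1) = 54
One optimal split: 3 + 3 + 3 + 2; product 3×3×3×2 = 54.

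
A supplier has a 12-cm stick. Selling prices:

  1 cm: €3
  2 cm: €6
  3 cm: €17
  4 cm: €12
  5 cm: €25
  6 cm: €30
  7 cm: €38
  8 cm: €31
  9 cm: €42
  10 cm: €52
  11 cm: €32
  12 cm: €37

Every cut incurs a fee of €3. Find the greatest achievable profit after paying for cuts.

60

Consider every possible first cut. v[k] is the best of p[i]+v[k−i] over all sellable i≤k, charging 3 whenever i<k.
v[1] = 3
v[2] = 6
v[3] = 17
v[4] = 17  (first piece 1, then v[3]=17)
v[5] = 25
v[6] = 31  (first piece 3, then v[3]=17)
v[7] = 38
v[8] = 39  (first piece 3, then v[5]=25)
v[9] = 45  (first piece 3, then v[6]=31)
v[10] = 52  (first piece 3, then v[7]=38)
v[11] = 53  (first piece 3, then v[8]=39)
v[12] = 60  (first piece 5, then v[7]=38)
One optimal plan: pieces 7 + 5 (1 cut) → €63 − €3 = €60.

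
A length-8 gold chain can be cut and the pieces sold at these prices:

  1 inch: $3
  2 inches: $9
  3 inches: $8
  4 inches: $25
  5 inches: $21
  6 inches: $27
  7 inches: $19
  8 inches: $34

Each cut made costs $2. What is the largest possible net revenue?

Consider every possible first cut. net[k] is the best of p[i]+net[k−i] over all sellable i≤k, charging 2 whenever i<k.
net[1] = 3
net[2] = 9
net[3] = 10  (first piece 1, then net[2]=9)
net[4] = 25
net[5] = 26  (first piece 1, then net[4]=25)
net[6] = 32  (first piece 2, then net[4]=25)
net[7] = 33  (first piece 1, then net[6]=32)
net[8] = 48  (first piece 4, then net[4]=25)
One optimal plan: pieces 4 + 4 (1 cut) → $50 − $2 = $48.

48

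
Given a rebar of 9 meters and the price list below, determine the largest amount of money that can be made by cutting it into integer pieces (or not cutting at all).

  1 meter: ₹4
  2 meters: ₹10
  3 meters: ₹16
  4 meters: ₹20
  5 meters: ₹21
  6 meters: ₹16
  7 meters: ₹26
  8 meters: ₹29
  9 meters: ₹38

48

Let R[k] be the best obtainable value from length k. For each k, try every first piece i and keep the best of price[i] + R[k−i].
R[1] = 4
R[2] = max(4+4, 10+0) = 10
R[3] = max(4+10, 10+4, 16+0) = 16
R[4] = max(4+16, 10+10, 16+4, 20+0) = 20
R[5] = max(4+20, 10+16, 16+10, 20+4, 21+0) = 26
R[6] = max(4+26, 10+20, 16+16, 20+10, 21+4, 16+0) = 32
R[7] = max(4+32, 10+26, 16+20, …, 16+4, 26+0) = 36
R[8] = max(4+36, 10+32, 16+26, …, 26+4, 29+0) = 42
R[9] = max(4+42, 10+36, 16+32, …, 29+4, 38+0) = 48
One optimal cutting: 3 + 3 + 3 → ₹16 + ₹16 + ₹16 = ₹48.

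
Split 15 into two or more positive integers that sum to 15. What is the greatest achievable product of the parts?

Fill prod[k] for k=2..15: at each k try every first piece i and multiply by the better of (k−i) uncut or prod[k−i].
prod[2] = 1·max(1,0) = 1·1 = 1
prod[3] = 1·max(2,1) = 1·2 = 2
prod[4] = 2·max(2,1) = 2·2 = 4
prod[5] = 2·max(3,2) = 2·3 = 6
prod[6] = 3·max(3,2) = 3·3 = 9
prod[7] = 2·max(5,6) = 2·6 = 12
prod[8] = 2·max(6,9) = 2·9 = 18
prod[9] = 3·max(6,9) = 3·9 = 27
prod[10] = 2·max(8,18) = 2·18 = 36
prod[11] = 2·max(9,27) = 2·27 = 54
prod[12] = 3·max(9,27) = 3·27 = 81
prod[13] = 2·max(11,54) = 2·54 = 108
prod[14] = 2·max(12,81) = 2·81 = 162
prod[15] = 3·max(12,81) = 3·81 = 243
One optimal split: 3 + 3 + 3 + 3 + 3; product 3·3·3·3·3 = 243.

243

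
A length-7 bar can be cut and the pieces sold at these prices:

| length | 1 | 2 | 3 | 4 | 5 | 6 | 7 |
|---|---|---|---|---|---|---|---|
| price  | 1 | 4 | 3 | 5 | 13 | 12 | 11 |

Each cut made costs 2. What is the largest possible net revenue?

Let net[k] be the best obtainable value from length k. For each k, try every first piece i and keep the best of price[i] + net[k−i] minus the 2 cut fee when i<k.
net[1] = 1
net[2] = max(1+1-2, 4+0) = 4
net[3] = max(1+4-2, 4+1-2, 3+0) = 3
net[4] = max(1+3-2, 4+4-2, 3+1-2, 5+0) = 6
net[5] = max(1+6-2, 4+3-2, 3+4-2, 5+1-2, 13+0) = 13
net[6] = max(1+13-2, 4+6-2, 3+3-2, 5+4-2, 13+1-2, 12+0) = 12
net[7] = max(1+12-2, 4+13-2, 3+6-2, …, 12+1-2, 11+0) = 15
One optimal plan: pieces 5 + 2 (1 cut) → 17 − 2 = 15.

15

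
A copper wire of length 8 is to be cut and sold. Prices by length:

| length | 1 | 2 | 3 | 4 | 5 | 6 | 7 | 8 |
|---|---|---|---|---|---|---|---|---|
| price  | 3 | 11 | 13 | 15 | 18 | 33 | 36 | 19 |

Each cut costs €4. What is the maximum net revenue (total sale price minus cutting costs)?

Consider every possible first cut. v[k] is the best of p[i]+v[k−i] over all sellable i≤k, charging 4 whenever i<k.
v[1] = 3
v[2] = 11
v[3] = 13
v[4] = 18  (first piece 2, then v[2]=11)
v[5] = 20  (first piece 2, then v[3]=13)
v[6] = 33
v[7] = 36
v[8] = 40  (first piece 2, then v[6]=33)
One optimal plan: pieces 6 + 2 (1 cut) → €44 − €4 = €40.

40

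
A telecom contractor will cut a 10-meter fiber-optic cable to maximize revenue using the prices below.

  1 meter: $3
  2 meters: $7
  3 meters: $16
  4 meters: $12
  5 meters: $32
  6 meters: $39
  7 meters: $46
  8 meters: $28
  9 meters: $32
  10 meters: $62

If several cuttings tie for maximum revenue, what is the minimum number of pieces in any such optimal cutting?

Consider every possible first cut. r[k] is the best of p[i]+r[k−i] over all sellable i≤k.
r[1] = 3
r[2] = 7
r[3] = 16
r[4] = 19  (first piece 1, then r[3]=16)
r[5] = 32
r[6] = 39
r[7] = 46
r[8] = 49  (first piece 1, then r[7]=46)
r[9] = 55  (first piece 3, then r[6]=39)
r[10] = 64  (first piece 5, then r[5]=32)
Maximum revenue is $64.
Now minimize piece count subject to staying optimal: for each k, pieces[k] = 1 + min over i with p[i]+r[k−i]=r[k] of pieces[k−i].
pieces[7] = 1
pieces[8] = 2
pieces[9] = 2
pieces[10] = 2

2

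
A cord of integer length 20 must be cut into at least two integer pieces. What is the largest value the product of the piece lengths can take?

1458

Fill P[k] for k=2..20: at each k try every first piece i and multiply by the better of (k−i) uncut or P[k−i].
Small cases: P[2]=1, P[3]=2, P[4]=4, P[5]=6, P[6]=9, P[7]=12, P[8]=18, P[9]=27, P[10]=36, P[11]=54, P[12]=81, P[13]=108, P[14]=162.
P[15] = max(1·162, 2·108, 3·81, …, 13·2, 14·1) = 243
P[16] = max(1·243, 2·162, 3·108, …, 14·2, 15·1) = 324
P[17] = max(1·324, 2·243, 3·162, …, 15·2, 16·1) = 486
P[18] = max(1·486, 2·324, 3·243, …, 16·2, 17·1) = 729
P[19] = max(1·729, 2·486, 3·324, …, 17·2, 18·1) = 972
P[20] = max(1·972, 2·729, 3·486, …, 18·2, 19·1) = 1458
One optimal split: 3 + 3 + 3 + 3 + 3 + 3 + 2; product 3·3·3·3·3·3·2 = 1458.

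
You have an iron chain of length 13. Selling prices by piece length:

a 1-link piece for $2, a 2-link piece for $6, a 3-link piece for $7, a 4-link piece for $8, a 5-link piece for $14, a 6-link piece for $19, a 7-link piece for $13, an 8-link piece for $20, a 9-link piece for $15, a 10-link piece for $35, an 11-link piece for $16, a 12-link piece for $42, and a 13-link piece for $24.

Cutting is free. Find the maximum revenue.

Build best[k] bottom-up: best[k] = max over allowed piece i of (p[i] + best[k−i]).
best[1] = 2
best[2] = 6
best[3] = 8  (first piece 1, then best[2]=6)
best[4] = 12  (first piece 2, then best[2]=6)
best[5] = 14  (first piece 1, then best[4]=12)
best[6] = 19
best[7] = 21  (first piece 1, then best[6]=19)
best[8] = 25  (first piece 2, then best[6]=19)
best[9] = 27  (first piece 1, then best[8]=25)
best[10] = 35
best[11] = 37  (first piece 1, then best[10]=35)
best[12] = 42
best[13] = 44  (first piece 1, then best[12]=42)
One optimal cutting: 12 + 1 → $42 + $2 = $44.

44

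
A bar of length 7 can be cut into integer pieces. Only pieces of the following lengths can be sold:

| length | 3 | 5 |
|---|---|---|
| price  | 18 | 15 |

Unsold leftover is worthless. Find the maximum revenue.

36

Consider every possible first cut. best[k] is the best of p[i]+best[k−i] over all sellable i≤k.
best[1] = 0
best[2] = 0
best[3] = 18
best[4] = 18
best[5] = max(18+0, 15+0) = 18
best[6] = max(18+18, 15+0) = 36
best[7] = max(18+18, 15+0) = 36
One optimal cutting: pieces 3 + 3 with 1 meter of scrap → 36.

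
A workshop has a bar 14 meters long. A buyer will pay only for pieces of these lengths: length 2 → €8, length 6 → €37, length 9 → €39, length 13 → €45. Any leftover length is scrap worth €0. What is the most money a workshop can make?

Build best[k] bottom-up: best[k] = max over allowed piece i of (p[i] + best[k−i]).
best[1] = 0
best[2] = 8
best[3] = 8
best[4] = 16  (first piece 2, then best[2]=8)
best[5] = 16
best[6] = max(8+16, 37+0) = 37
best[7] = max(8+16, 37+0) = 37
best[8] = max(8+37, 37+8) = 45
best[9] = max(8+37, 37+8, 39+0) = 45
best[10] = max(8+45, 37+16, 39+0) = 53
best[11] = max(8+45, 37+16, 39+8) = 53
best[12] = max(8+53, 37+37, 39+8) = 74
best[13] = max(8+53, 37+37, 39+16, 45+0) = 74
best[14] = max(8+74, 37+45, 39+16, 45+0) = 82
One optimal cutting: 6 + 6 + 2 → €82.

82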